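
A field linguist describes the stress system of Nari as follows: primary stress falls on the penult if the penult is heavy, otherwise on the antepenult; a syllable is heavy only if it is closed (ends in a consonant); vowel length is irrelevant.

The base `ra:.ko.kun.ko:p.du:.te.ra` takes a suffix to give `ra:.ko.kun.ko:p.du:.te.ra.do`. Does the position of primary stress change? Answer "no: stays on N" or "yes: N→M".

Base `ra:.ko.kun.ko:p.du:.te.ra` (7 syllables):
  Weights: 5 du: L, 6 te L, 7 ra L.
  The penult (syllable 6, te) is light, so stress falls on the antepenult (syllable 5, du:).
  → primary stress on syllable 5.
Suffixed `ra:.ko.kun.ko:p.du:.te.ra.do` (8 syllables):
  Weights: 6 te L, 7 ra L, 8 do L.
  The penult (syllable 7, ra) is light, so stress falls on the antepenult (syllable 6, te).
  → primary stress on syllable 6.

yes: 5→6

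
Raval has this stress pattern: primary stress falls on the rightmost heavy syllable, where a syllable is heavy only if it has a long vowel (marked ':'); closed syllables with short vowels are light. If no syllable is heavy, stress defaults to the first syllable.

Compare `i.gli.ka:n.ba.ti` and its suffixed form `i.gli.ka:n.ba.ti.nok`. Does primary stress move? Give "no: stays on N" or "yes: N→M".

no: stays on 3

Base `i.gli.ka:n.ba.ti` (5 syllables):
  Weights: 1 i L, 2 gli L, 3 ka:n H, 4 ba L, 5 ti L.
  Heavy syllables in the domain: 3. The rightmost is syllable 3 (ka:n).
  → primary stress on syllable 3.
Suffixed `i.gli.ka:n.ba.ti.nok` (6 syllables):
  Weights: 1 i L, 2 gli L, 3 ka:n H, 4 ba L, 5 ti L, 6 nok L.
  Heavy syllables in the domain: 3. The rightmost is syllable 3 (ka:n).
  → primary stress on syllable 3.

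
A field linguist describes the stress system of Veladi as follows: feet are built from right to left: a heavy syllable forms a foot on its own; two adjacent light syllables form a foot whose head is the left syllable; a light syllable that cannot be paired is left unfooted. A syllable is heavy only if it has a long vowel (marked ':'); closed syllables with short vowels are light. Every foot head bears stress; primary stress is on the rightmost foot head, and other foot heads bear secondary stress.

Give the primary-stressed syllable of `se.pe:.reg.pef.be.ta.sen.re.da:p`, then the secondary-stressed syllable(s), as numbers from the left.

Weights: 1 se L, 2 pe: H, 3 reg L, 4 pef L, 5 be L, 6 ta L, 7 sen L, 8 re L, 9 da:p H.
Parse right to left (heavy = foot alone; LL = one foot; stranded L unfooted): se (ˈpe:) (ˈreg.pef) (ˈbe.ta) (ˈsen.re) (ˈda:p).
Foot heads: 2, 3, 5, 7, 9.
Primary stress on the rightmost head = syllable 9.
Secondary stress on 2, 3, 5, 7: se.ˌpe:.ˌreg.pef.ˌbe.ta.ˌsen.re.ˈda:p.

primary 9, secondary 2, 3, 5, 7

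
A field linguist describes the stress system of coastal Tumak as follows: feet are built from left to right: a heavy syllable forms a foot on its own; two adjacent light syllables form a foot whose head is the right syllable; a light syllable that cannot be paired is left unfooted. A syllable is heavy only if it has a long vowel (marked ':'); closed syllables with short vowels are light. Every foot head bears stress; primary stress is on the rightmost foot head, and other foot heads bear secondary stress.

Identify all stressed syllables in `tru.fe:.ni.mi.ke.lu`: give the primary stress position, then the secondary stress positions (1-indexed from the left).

primary 6, secondary 2, 4

Weights: 1 tru L, 2 fe: H, 3 ni L, 4 mi L, 5 ke L, 6 lu L.
Parse left to right (heavy = foot alone; LL = one foot; stranded L unfooted): tru (ˈfe:) (ni.ˈmi) (ke.ˈlu).
Foot heads: 2, 4, 6.
Primary stress on the rightmost head = syllable 6.
Secondary stress on 2, 4: tru.ˌfe:.ni.ˌmi.ke.ˈlu.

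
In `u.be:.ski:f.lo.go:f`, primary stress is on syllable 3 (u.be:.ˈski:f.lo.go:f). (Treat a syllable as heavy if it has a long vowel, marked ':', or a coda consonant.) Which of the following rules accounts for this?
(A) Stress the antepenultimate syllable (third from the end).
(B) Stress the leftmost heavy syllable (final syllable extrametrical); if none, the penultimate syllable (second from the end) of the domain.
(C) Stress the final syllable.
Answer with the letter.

Rule A → syllable 3 ✓.
Rule B → syllable 2 (observed: 3).
Rule C → syllable 5 (observed: 3).

A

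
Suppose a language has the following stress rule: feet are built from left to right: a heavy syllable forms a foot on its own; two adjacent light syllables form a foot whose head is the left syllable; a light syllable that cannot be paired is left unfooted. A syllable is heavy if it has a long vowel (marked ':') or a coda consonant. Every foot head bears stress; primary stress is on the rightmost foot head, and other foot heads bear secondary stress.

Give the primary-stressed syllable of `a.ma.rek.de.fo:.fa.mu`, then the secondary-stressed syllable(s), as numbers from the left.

Weights: 1 a L, 2 ma L, 3 rek H, 4 de L, 5 fo: H, 6 fa L, 7 mu L.
Parse left to right (heavy = foot alone; LL = one foot; stranded L unfooted): (ˈa.ma) (ˈrek) de (ˈfo:) (ˈfa.mu).
Foot heads: 1, 3, 5, 6.
Primary stress on the rightmost head = syllable 6.
Secondary stress on 1, 3, 5: ˌa.ma.ˌrek.de.ˌfo:.ˈfa.mu.

primary 6, secondary 1, 3, 5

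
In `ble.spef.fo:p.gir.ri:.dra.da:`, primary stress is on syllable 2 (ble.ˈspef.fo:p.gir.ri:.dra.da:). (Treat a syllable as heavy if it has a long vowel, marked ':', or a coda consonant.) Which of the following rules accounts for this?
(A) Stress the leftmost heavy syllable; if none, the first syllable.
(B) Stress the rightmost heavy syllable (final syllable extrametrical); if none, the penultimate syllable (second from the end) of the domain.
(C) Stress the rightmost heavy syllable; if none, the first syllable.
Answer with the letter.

A

Rule A → syllable 2 ✓.
Rule B → syllable 5 (observed: 2).
Rule C → syllable 7 (observed: 2).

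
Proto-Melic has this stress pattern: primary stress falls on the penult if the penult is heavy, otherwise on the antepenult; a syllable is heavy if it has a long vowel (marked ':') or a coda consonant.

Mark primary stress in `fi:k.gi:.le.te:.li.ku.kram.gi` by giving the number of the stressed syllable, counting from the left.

Weights: 6 ku L, 7 kram H, 8 gi L.
The penult (syllable 7, kram) is heavy, so it takes stress.
Primary stress: syllable 7 → fi:k.gi:.le.te:.li.ku.ˈkram.gi.

7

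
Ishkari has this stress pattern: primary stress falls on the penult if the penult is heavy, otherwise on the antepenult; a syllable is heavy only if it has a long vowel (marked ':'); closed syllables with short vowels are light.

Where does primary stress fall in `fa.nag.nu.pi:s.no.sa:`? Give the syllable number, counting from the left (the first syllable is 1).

Weights: 4 pi:s H, 5 no L, 6 sa: H.
The penult (syllable 5, no) is light, so stress falls on the antepenult (syllable 4, pi:s).
Primary stress: syllable 4 → fa.nag.nu.ˈpi:s.no.sa:.

4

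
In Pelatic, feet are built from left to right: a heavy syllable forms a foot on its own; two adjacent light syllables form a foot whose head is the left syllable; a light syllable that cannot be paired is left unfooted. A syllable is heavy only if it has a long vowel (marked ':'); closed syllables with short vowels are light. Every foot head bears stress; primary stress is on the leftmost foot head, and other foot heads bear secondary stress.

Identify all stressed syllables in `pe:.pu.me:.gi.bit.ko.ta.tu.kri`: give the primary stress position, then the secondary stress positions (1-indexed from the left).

Weights: 1 pe: H, 2 pu L, 3 me: H, 4 gi L, 5 bit L, 6 ko L, 7 ta L, 8 tu L, 9 kri L.
Parse left to right (heavy = foot alone; LL = one foot; stranded L unfooted): (ˈpe:) pu (ˈme:) (ˈgi.bit) (ˈko.ta) (ˈtu.kri).
Foot heads: 1, 3, 4, 6, 8.
Primary stress on the leftmost head = syllable 1.
Secondary stress on 3, 4, 6, 8: ˈpe:.pu.ˌme:.ˌgi.bit.ˌko.ta.ˌtu.kri.

primary 1, secondary 3, 4, 6, 8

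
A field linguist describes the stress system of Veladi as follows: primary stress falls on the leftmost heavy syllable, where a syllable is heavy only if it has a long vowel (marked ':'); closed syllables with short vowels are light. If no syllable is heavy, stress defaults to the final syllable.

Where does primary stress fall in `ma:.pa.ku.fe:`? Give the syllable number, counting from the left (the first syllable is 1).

1

Weights: 1 ma: H, 2 pa L, 3 ku L, 4 fe: H.
Heavy syllables in the domain: 1, 4. The leftmost is syllable 1 (ma:).
Primary stress: syllable 1 → ˈma:.pa.ku.fe:.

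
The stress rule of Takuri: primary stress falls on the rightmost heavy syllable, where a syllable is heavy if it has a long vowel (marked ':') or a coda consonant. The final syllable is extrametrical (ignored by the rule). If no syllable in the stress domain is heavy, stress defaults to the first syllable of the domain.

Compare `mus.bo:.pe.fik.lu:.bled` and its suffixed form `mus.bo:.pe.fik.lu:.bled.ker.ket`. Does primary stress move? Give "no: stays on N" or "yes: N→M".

Base `mus.bo:.pe.fik.lu:.bled` (6 syllables):
  The final syllable (6, bled) is extrametrical; the stress domain is syllables 1–5.
  Weights: 1 mus H, 2 bo: H, 3 pe L, 4 fik H, 5 lu: H.
  Heavy syllables in the domain: 1, 2, 4, 5. The rightmost is syllable 5 (lu:).
  → primary stress on syllable 5.
Suffixed `mus.bo:.pe.fik.lu:.bled.ker.ket` (8 syllables):
  The final syllable (8, ket) is extrametrical; the stress domain is syllables 1–7.
  Weights: 1 mus H, 2 bo: H, 3 pe L, 4 fik H, 5 lu: H, 6 bled H, 7 ker H.
  Heavy syllables in the domain: 1, 2, 4, 5, 6, 7. The rightmost is syllable 7 (ker).
  → primary stress on syllable 7.

yes: 5→7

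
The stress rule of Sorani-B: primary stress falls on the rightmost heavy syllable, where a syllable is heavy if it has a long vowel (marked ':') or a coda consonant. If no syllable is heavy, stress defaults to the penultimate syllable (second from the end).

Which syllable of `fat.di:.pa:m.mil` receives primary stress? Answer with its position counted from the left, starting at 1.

4

Weights: 1 fat H, 2 di: H, 3 pa:m H, 4 mil H.
Heavy syllables in the domain: 1, 2, 3, 4. The rightmost is syllable 4 (mil).
Primary stress: syllable 4 → fat.di:.pa:m.ˈmil.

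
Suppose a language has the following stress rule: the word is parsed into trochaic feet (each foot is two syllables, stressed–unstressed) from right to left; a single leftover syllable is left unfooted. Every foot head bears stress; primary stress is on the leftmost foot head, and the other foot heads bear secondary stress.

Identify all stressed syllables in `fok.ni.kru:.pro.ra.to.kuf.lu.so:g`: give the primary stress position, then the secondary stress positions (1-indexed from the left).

primary 2, secondary 4, 6, 8

Parse right to left into trochaic (ˈσσ) feet: fok (ˈni.kru:) (ˈpro.ra) (ˈto.kuf) (ˈlu.so:g). Syllable 1 is left unfooted.
Foot heads (stressed positions): 2, 4, 6, 8.
End Rule Leftmost: primary stress on the leftmost head = syllable 2.
Secondary stress on 4, 6, 8: fok.ˈni.kru:.ˌpro.ra.ˌto.kuf.ˌlu.so:g.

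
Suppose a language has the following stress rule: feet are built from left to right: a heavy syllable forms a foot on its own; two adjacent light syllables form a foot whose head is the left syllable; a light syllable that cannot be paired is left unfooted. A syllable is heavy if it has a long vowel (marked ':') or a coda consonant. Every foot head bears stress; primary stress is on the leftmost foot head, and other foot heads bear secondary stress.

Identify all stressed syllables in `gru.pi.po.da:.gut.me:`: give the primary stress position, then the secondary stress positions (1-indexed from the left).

Weights: 1 gru L, 2 pi L, 3 po L, 4 da: H, 5 gut H, 6 me: H.
Parse left to right (heavy = foot alone; LL = one foot; stranded L unfooted): (ˈgru.pi) po (ˈda:) (ˈgut) (ˈme:).
Foot heads: 1, 4, 5, 6.
Primary stress on the leftmost head = syllable 1.
Secondary stress on 4, 5, 6: ˈgru.pi.po.ˌda:.ˌgut.ˌme:.

primary 1, secondary 4, 5, 6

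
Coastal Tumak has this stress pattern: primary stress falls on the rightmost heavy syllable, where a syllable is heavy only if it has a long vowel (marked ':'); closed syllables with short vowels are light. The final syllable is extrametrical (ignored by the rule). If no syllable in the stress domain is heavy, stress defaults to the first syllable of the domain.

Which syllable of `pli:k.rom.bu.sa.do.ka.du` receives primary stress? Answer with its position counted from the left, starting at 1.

The final syllable (7, du) is extrametrical; the stress domain is syllables 1–6.
Weights: 1 pli:k H, 2 rom L, 3 bu L, 4 sa L, 5 do L, 6 ka L.
Heavy syllables in the domain: 1. The rightmost is syllable 1 (pli:k).
Primary stress: syllable 1 → ˈpli:k.rom.bu.sa.do.ka.du.

1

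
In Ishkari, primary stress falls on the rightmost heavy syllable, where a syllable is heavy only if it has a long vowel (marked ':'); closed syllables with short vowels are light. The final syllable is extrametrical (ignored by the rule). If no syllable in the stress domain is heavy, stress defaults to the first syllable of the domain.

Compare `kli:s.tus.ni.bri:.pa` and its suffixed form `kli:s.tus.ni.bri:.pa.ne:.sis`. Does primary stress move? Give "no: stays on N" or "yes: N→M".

Base `kli:s.tus.ni.bri:.pa` (5 syllables):
  The final syllable (5, pa) is extrametrical; the stress domain is syllables 1–4.
  Weights: 1 kli:s H, 2 tus L, 3 ni L, 4 bri: H.
  Heavy syllables in the domain: 1, 4. The rightmost is syllable 4 (bri:).
  → primary stress on syllable 4.
Suffixed `kli:s.tus.ni.bri:.pa.ne:.sis` (7 syllables):
  The final syllable (7, sis) is extrametrical; the stress domain is syllables 1–6.
  Weights: 1 kli:s H, 2 tus L, 3 ni L, 4 bri: H, 5 pa L, 6 ne: H.
  Heavy syllables in the domain: 1, 4, 6. The rightmost is syllable 6 (ne:).
  → primary stress on syllable 6.

yes: 4→6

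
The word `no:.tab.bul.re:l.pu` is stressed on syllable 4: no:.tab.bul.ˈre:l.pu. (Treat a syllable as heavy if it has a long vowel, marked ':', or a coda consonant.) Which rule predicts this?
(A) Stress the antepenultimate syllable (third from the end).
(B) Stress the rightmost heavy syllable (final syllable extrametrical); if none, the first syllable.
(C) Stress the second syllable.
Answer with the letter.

Rule A → syllable 3 (observed: 4).
Rule B → syllable 4 ✓.
Rule C → syllable 2 (observed: 4).

B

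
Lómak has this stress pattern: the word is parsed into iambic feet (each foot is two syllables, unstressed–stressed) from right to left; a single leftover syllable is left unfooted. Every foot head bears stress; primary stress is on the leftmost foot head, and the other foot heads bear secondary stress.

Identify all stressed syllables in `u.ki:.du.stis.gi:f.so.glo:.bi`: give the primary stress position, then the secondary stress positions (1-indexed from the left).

primary 2, secondary 4, 6, 8

Parse right to left into iambic (σˈσ) feet: (u.ˈki:) (du.ˈstis) (gi:f.ˈso) (glo:.ˈbi).
Foot heads (stressed positions): 2, 4, 6, 8.
End Rule Leftmost: primary stress on the leftmost head = syllable 2.
Secondary stress on 4, 6, 8: u.ˈki:.du.ˌstis.gi:f.ˌso.glo:.ˌbi.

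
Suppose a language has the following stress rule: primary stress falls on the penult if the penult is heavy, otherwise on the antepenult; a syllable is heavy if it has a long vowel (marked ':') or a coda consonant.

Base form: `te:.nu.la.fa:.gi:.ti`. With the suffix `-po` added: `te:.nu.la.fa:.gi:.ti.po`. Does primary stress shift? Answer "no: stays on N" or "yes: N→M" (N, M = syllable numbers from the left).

no: stays on 5

Base `te:.nu.la.fa:.gi:.ti` (6 syllables):
  Weights: 4 fa: H, 5 gi: H, 6 ti L.
  The penult (syllable 5, gi:) is heavy, so it takes stress.
  → primary stress on syllable 5.
Suffixed `te:.nu.la.fa:.gi:.ti.po` (7 syllables):
  Weights: 5 gi: H, 6 ti L, 7 po L.
  The penult (syllable 6, ti) is light, so stress falls on the antepenult (syllable 5, gi:).
  → primary stress on syllable 5.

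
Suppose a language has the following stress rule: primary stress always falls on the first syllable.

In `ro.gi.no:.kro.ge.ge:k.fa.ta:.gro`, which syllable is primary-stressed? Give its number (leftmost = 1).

The word has 9 syllables; the first syllable is syllable 1 (ro).
Primary stress: syllable 1 → ˈro.gi.no:.kro.ge.ge:k.fa.ta:.gro.

1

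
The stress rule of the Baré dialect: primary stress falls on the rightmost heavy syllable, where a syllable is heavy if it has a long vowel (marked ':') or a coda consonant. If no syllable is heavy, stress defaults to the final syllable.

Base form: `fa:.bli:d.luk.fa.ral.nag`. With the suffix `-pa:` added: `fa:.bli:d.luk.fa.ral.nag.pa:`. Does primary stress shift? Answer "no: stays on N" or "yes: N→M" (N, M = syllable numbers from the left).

Base `fa:.bli:d.luk.fa.ral.nag` (6 syllables):
  Weights: 1 fa: H, 2 bli:d H, 3 luk H, 4 fa L, 5 ral H, 6 nag H.
  Heavy syllables in the domain: 1, 2, 3, 5, 6. The rightmost is syllable 6 (nag).
  → primary stress on syllable 6.
Suffixed `fa:.bli:d.luk.fa.ral.nag.pa:` (7 syllables):
  Weights: 1 fa: H, 2 bli:d H, 3 luk H, 4 fa L, 5 ral H, 6 nag H, 7 pa: H.
  Heavy syllables in the domain: 1, 2, 3, 5, 6, 7. The rightmost is syllable 7 (pa:).
  → primary stress on syllable 7.

yes: 6→7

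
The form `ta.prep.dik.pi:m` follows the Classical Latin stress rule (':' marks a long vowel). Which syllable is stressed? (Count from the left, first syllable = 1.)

Classical Latin: stress the penult if heavy (long vowel or closed), else the antepenult.
Weights: 2 prep H, 3 dik H, 4 pi:m H.
The penult (syllable 3, dik) is heavy, so it takes stress.
Stress on syllable 3: ta.prep.ˈdik.pi:m.

3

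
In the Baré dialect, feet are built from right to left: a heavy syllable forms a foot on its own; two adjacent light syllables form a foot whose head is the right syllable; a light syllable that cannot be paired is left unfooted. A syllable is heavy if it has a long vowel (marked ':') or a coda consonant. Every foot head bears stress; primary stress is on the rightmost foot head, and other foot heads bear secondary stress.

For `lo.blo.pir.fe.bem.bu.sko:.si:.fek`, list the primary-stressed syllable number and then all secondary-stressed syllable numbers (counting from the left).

primary 9, secondary 2, 3, 5, 7, 8

Weights: 1 lo L, 2 blo L, 3 pir H, 4 fe L, 5 bem H, 6 bu L, 7 sko: H, 8 si: H, 9 fek H.
Parse right to left (heavy = foot alone; LL = one foot; stranded L unfooted): (lo.ˈblo) (ˈpir) fe (ˈbem) bu (ˈsko:) (ˈsi:) (ˈfek).
Foot heads: 2, 3, 5, 7, 8, 9.
Primary stress on the rightmost head = syllable 9.
Secondary stress on 2, 3, 5, 7, 8: lo.ˌblo.ˌpir.fe.ˌbem.bu.ˌsko:.ˌsi:.ˈfek.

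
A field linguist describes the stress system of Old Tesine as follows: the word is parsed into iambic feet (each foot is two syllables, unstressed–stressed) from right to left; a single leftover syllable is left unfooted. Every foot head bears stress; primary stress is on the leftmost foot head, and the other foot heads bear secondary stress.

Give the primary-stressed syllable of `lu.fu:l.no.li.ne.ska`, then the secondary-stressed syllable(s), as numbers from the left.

Parse right to left into iambic (σˈσ) feet: (lu.ˈfu:l) (no.ˈli) (ne.ˈska).
Foot heads (stressed positions): 2, 4, 6.
End Rule Leftmost: primary stress on the leftmost head = syllable 2.
Secondary stress on 4, 6: lu.ˈfu:l.no.ˌli.ne.ˌska.

primary 2, secondary 4, 6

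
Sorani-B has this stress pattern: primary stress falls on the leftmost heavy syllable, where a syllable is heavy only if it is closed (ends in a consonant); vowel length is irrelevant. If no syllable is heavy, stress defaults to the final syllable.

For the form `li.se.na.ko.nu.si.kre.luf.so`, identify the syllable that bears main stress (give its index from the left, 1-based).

Weights: 1 li L, 2 se L, 3 na L, 4 ko L, 5 nu L, 6 si L, 7 kre L, 8 luf H, 9 so L.
Heavy syllables in the domain: 8. The leftmost is syllable 8 (luf).
Primary stress: syllable 8 → li.se.na.ko.nu.si.kre.ˈluf.so.

8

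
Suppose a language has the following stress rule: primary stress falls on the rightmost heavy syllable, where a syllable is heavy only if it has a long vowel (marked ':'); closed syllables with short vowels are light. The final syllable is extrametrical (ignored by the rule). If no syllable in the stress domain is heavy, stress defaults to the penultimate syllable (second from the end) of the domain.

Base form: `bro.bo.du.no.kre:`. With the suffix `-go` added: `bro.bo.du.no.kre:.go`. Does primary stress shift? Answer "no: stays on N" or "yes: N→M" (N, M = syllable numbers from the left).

Base `bro.bo.du.no.kre:` (5 syllables):
  The final syllable (5, kre:) is extrametrical; the stress domain is syllables 1–4.
  Weights: 1 bro L, 2 bo L, 3 du L, 4 no L.
  No heavy syllable in the domain; default to the penultimate syllable (second from the end) of the domain = syllable 3.
  → primary stress on syllable 3.
Suffixed `bro.bo.du.no.kre:.go` (6 syllables):
  The final syllable (6, go) is extrametrical; the stress domain is syllables 1–5.
  Weights: 1 bro L, 2 bo L, 3 du L, 4 no L, 5 kre: H.
  Heavy syllables in the domain: 5. The rightmost is syllable 5 (kre:).
  → primary stress on syllable 5.

yes: 3→5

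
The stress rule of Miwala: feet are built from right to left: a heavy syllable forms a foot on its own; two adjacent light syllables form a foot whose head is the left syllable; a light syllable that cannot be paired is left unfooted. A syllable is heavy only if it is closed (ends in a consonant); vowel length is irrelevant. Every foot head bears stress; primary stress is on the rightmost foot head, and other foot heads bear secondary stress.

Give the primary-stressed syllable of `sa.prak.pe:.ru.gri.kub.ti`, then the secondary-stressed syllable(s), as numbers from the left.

primary 6, secondary 2, 4

Weights: 1 sa L, 2 prak H, 3 pe: L, 4 ru L, 5 gri L, 6 kub H, 7 ti L.
Parse right to left (heavy = foot alone; LL = one foot; stranded L unfooted): sa (ˈprak) pe: (ˈru.gri) (ˈkub) ti.
Foot heads: 2, 4, 6.
Primary stress on the rightmost head = syllable 6.
Secondary stress on 2, 4: sa.ˌprak.pe:.ˌru.gri.ˈkub.ti.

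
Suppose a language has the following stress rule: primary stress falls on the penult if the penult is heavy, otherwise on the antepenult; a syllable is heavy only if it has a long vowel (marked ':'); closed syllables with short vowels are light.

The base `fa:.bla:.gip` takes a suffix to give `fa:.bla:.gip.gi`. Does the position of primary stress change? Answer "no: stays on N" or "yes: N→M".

Base `fa:.bla:.gip` (3 syllables):
  Weights: 1 fa: H, 2 bla: H, 3 gip L.
  The penult (syllable 2, bla:) is heavy, so it takes stress.
  → primary stress on syllable 2.
Suffixed `fa:.bla:.gip.gi` (4 syllables):
  Weights: 2 bla: H, 3 gip L, 4 gi L.
  The penult (syllable 3, gip) is light, so stress falls on the antepenult (syllable 2, bla:).
  → primary stress on syllable 2.

no: stays on 2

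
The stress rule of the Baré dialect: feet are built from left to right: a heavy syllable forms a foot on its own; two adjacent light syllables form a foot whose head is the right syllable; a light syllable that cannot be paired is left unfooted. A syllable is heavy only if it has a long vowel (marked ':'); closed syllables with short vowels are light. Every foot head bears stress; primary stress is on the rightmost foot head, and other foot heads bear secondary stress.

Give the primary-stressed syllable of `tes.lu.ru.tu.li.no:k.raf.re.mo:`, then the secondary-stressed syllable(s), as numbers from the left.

primary 9, secondary 2, 4, 6, 8

Weights: 1 tes L, 2 lu L, 3 ru L, 4 tu L, 5 li L, 6 no:k H, 7 raf L, 8 re L, 9 mo: H.
Parse left to right (heavy = foot alone; LL = one foot; stranded L unfooted): (tes.ˈlu) (ru.ˈtu) li (ˈno:k) (raf.ˈre) (ˈmo:).
Foot heads: 2, 4, 6, 8, 9.
Primary stress on the rightmost head = syllable 9.
Secondary stress on 2, 4, 6, 8: tes.ˌlu.ru.ˌtu.li.ˌno:k.raf.ˌre.ˈmo:.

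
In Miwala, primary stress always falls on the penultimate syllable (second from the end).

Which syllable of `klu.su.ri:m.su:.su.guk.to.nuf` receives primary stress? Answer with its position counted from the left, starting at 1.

The word has 8 syllables; the penultimate syllable (second from the end) is syllable 7 (to).
Primary stress: syllable 7 → klu.su.ri:m.su:.su.guk.ˈto.nuf.

7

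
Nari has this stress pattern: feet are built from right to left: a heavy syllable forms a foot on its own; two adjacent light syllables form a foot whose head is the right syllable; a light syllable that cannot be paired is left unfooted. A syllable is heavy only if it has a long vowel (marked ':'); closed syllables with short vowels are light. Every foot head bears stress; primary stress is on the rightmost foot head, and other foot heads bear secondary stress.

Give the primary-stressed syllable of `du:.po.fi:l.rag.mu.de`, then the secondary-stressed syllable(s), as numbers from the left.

Weights: 1 du: H, 2 po L, 3 fi:l H, 4 rag L, 5 mu L, 6 de L.
Parse right to left (heavy = foot alone; LL = one foot; stranded L unfooted): (ˈdu:) po (ˈfi:l) rag (mu.ˈde).
Foot heads: 1, 3, 6.
Primary stress on the rightmost head = syllable 6.
Secondary stress on 1, 3: ˌdu:.po.ˌfi:l.rag.mu.ˈde.

primary 6, secondary 1, 3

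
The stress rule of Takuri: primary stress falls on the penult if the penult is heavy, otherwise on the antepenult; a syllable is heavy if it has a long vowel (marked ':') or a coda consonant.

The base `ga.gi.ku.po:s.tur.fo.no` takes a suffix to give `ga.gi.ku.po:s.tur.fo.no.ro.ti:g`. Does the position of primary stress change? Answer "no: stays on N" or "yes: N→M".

Base `ga.gi.ku.po:s.tur.fo.no` (7 syllables):
  Weights: 5 tur H, 6 fo L, 7 no L.
  The penult (syllable 6, fo) is light, so stress falls on the antepenult (syllable 5, tur).
  → primary stress on syllable 5.
Suffixed `ga.gi.ku.po:s.tur.fo.no.ro.ti:g` (9 syllables):
  Weights: 7 no L, 8 ro L, 9 ti:g H.
  The penult (syllable 8, ro) is light, so stress falls on the antepenult (syllable 7, no).
  → primary stress on syllable 7.

yes: 5→7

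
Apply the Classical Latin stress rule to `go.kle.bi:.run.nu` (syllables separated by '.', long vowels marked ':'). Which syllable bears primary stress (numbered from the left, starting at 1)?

Classical Latin: stress the penult if heavy (long vowel or closed), else the antepenult.
Weights: 3 bi: H, 4 run H, 5 nu L.
The penult (syllable 4, run) is heavy, so it takes stress.
Stress on syllable 4: go.kle.bi:.ˈrun.nu.

4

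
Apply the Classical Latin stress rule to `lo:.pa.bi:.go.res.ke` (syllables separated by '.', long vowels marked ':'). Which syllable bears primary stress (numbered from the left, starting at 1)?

5

Classical Latin: stress the penult if heavy (long vowel or closed), else the antepenult.
Weights: 4 go L, 5 res H, 6 ke L.
The penult (syllable 5, res) is heavy, so it takes stress.
Stress on syllable 5: lo:.pa.bi:.go.ˈres.ke.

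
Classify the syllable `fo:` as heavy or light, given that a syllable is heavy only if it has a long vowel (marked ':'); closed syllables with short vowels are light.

`fo:`: long vowel, open (no coda). Long vowel → heavy.

heavy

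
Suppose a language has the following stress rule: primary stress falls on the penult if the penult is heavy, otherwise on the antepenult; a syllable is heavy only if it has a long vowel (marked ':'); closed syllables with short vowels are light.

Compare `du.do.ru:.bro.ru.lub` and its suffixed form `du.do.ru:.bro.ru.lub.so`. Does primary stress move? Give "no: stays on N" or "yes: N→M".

yes: 4→5

Base `du.do.ru:.bro.ru.lub` (6 syllables):
  Weights: 4 bro L, 5 ru L, 6 lub L.
  The penult (syllable 5, ru) is light, so stress falls on the antepenult (syllable 4, bro).
  → primary stress on syllable 4.
Suffixed `du.do.ru:.bro.ru.lub.so` (7 syllables):
  Weights: 5 ru L, 6 lub L, 7 so L.
  The penult (syllable 6, lub) is light, so stress falls on the antepenult (syllable 5, ru).
  → primary stress on syllable 5.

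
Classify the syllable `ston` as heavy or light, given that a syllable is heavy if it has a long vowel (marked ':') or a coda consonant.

`ston`: short vowel, closed (coda /n/). Closed → heavy.

heavy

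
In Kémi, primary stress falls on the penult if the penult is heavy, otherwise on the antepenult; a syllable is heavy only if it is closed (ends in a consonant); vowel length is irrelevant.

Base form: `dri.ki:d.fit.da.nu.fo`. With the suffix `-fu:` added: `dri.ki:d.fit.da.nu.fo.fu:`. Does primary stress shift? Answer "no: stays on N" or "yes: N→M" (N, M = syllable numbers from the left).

Base `dri.ki:d.fit.da.nu.fo` (6 syllables):
  Weights: 4 da L, 5 nu L, 6 fo L.
  The penult (syllable 5, nu) is light, so stress falls on the antepenult (syllable 4, da).
  → primary stress on syllable 4.
Suffixed `dri.ki:d.fit.da.nu.fo.fu:` (7 syllables):
  Weights: 5 nu L, 6 fo L, 7 fu: L.
  The penult (syllable 6, fo) is light, so stress falls on the antepenult (syllable 5, nu).
  → primary stress on syllable 5.

yes: 4→5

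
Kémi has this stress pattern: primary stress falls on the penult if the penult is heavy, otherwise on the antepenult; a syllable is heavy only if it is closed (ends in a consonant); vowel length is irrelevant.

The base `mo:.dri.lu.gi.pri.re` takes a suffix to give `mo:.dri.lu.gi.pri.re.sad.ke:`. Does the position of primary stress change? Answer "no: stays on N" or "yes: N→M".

yes: 4→7

Base `mo:.dri.lu.gi.pri.re` (6 syllables):
  Weights: 4 gi L, 5 pri L, 6 re L.
  The penult (syllable 5, pri) is light, so stress falls on the antepenult (syllable 4, gi).
  → primary stress on syllable 4.
Suffixed `mo:.dri.lu.gi.pri.re.sad.ke:` (8 syllables):
  Weights: 6 re L, 7 sad H, 8 ke: L.
  The penult (syllable 7, sad) is heavy, so it takes stress.
  → primary stress on syllable 7.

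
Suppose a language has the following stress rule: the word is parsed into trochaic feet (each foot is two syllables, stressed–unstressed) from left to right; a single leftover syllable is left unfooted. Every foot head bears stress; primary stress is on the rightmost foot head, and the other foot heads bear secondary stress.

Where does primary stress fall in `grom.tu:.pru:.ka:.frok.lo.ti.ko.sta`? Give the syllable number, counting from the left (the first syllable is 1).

7

Parse left to right into trochaic (ˈσσ) feet: (ˈgrom.tu:) (ˈpru:.ka:) (ˈfrok.lo) (ˈti.ko) sta. Syllable 9 is left unfooted.
Foot heads (stressed positions): 1, 3, 5, 7.
End Rule Rightmost: primary stress on the rightmost head = syllable 7.
Primary stress: syllable 7 → grom.tu:.pru:.ka:.frok.lo.ˈti.ko.sta.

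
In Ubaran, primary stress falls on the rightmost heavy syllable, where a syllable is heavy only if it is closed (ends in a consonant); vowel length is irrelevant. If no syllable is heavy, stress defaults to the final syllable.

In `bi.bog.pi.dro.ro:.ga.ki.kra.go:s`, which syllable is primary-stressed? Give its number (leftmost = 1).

Weights: 1 bi L, 2 bog H, 3 pi L, 4 dro L, 5 ro: L, 6 ga L, 7 ki L, 8 kra L, 9 go:s H.
Heavy syllables in the domain: 2, 9. The rightmost is syllable 9 (go:s).
Primary stress: syllable 9 → bi.bog.pi.dro.ro:.ga.ki.kra.ˈgo:s.

9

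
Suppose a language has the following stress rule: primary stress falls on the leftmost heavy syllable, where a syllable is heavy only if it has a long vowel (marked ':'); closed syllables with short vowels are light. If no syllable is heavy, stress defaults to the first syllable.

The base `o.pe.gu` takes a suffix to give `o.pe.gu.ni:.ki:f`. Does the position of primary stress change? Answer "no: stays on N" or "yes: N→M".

Base `o.pe.gu` (3 syllables):
  Weights: 1 o L, 2 pe L, 3 gu L.
  No heavy syllable in the domain; default to the first syllable = syllable 1.
  → primary stress on syllable 1.
Suffixed `o.pe.gu.ni:.ki:f` (5 syllables):
  Weights: 1 o L, 2 pe L, 3 gu L, 4 ni: H, 5 ki:f H.
  Heavy syllables in the domain: 4, 5. The leftmost is syllable 4 (ni:).
  → primary stress on syllable 4.

yes: 1→4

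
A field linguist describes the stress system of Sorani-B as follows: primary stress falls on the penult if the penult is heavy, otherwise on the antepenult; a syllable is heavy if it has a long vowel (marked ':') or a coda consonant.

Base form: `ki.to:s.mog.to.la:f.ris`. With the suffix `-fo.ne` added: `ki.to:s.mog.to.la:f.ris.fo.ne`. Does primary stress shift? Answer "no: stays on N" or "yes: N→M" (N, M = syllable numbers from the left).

yes: 5→6

Base `ki.to:s.mog.to.la:f.ris` (6 syllables):
  Weights: 4 to L, 5 la:f H, 6 ris H.
  The penult (syllable 5, la:f) is heavy, so it takes stress.
  → primary stress on syllable 5.
Suffixed `ki.to:s.mog.to.la:f.ris.fo.ne` (8 syllables):
  Weights: 6 ris H, 7 fo L, 8 ne L.
  The penult (syllable 7, fo) is light, so stress falls on the antepenult (syllable 6, ris).
  → primary stress on syllable 6.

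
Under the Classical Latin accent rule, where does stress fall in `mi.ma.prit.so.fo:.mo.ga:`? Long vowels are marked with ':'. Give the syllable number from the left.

Classical Latin: stress the penult if heavy (long vowel or closed), else the antepenult.
Weights: 5 fo: H, 6 mo L, 7 ga: H.
The penult (syllable 6, mo) is light, so stress falls on the antepenult (syllable 5, fo:).
Stress on syllable 5: mi.ma.prit.so.ˈfo:.mo.ga:.

5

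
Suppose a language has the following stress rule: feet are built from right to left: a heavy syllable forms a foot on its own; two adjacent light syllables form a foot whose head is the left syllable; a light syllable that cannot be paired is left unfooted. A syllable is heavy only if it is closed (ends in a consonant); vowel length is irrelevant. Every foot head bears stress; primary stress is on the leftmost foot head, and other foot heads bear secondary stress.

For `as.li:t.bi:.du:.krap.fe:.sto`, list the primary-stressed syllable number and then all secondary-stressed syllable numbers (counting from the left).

Weights: 1 as H, 2 li:t H, 3 bi: L, 4 du: L, 5 krap H, 6 fe: L, 7 sto L.
Parse right to left (heavy = foot alone; LL = one foot; stranded L unfooted): (ˈas) (ˈli:t) (ˈbi:.du:) (ˈkrap) (ˈfe:.sto).
Foot heads: 1, 2, 3, 5, 6.
Primary stress on the leftmost head = syllable 1.
Secondary stress on 2, 3, 5, 6: ˈas.ˌli:t.ˌbi:.du:.ˌkrap.ˌfe:.sto.

primary 1, secondary 2, 3, 5, 6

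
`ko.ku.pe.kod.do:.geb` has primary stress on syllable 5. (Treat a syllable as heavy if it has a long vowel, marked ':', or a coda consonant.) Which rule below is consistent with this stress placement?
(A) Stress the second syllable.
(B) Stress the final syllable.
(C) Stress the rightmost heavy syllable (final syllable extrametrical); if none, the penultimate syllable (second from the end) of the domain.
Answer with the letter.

C

Rule A → syllable 2 (observed: 5).
Rule B → syllable 6 (observed: 5).
Rule C → syllable 5 ✓.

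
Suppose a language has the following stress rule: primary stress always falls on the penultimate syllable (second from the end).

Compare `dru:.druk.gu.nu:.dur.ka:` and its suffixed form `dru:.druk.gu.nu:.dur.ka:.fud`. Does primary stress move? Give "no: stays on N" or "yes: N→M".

Base `dru:.druk.gu.nu:.dur.ka:` (6 syllables):
  The word has 6 syllables; the penultimate syllable (second from the end) is syllable 5 (dur).
  → primary stress on syllable 5.
Suffixed `dru:.druk.gu.nu:.dur.ka:.fud` (7 syllables):
  The word has 7 syllables; the penultimate syllable (second from the end) is syllable 6 (ka:).
  → primary stress on syllable 6.

yes: 5→6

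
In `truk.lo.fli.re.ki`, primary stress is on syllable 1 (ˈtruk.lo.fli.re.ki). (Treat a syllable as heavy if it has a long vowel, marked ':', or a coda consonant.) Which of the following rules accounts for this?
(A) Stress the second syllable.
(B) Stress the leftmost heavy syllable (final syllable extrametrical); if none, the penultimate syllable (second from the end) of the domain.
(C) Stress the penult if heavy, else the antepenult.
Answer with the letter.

B

Rule A → syllable 2 (observed: 1).
Rule B → syllable 1 ✓.
Rule C → syllable 3 (observed: 1).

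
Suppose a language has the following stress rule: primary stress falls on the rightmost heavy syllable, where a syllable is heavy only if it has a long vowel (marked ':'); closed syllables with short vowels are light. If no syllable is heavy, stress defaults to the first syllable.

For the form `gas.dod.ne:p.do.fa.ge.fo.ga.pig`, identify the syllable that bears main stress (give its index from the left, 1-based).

3

Weights: 1 gas L, 2 dod L, 3 ne:p H, 4 do L, 5 fa L, 6 ge L, 7 fo L, 8 ga L, 9 pig L.
Heavy syllables in the domain: 3. The rightmost is syllable 3 (ne:p).
Primary stress: syllable 3 → gas.dod.ˈne:p.do.fa.ge.fo.ga.pig.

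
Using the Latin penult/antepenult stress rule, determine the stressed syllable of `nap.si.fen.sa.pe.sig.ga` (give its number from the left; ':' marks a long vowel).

Classical Latin: stress the penult if heavy (long vowel or closed), else the antepenult.
Weights: 5 pe L, 6 sig H, 7 ga L.
The penult (syllable 6, sig) is heavy, so it takes stress.
Stress on syllable 6: nap.si.fen.sa.pe.ˈsig.ga.

6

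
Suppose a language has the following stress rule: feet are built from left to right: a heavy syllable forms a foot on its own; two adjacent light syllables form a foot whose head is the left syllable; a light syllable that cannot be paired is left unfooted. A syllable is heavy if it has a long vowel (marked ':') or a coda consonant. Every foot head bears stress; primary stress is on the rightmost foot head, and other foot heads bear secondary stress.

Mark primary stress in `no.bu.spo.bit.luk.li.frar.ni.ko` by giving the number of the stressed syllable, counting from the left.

Weights: 1 no L, 2 bu L, 3 spo L, 4 bit H, 5 luk H, 6 li L, 7 frar H, 8 ni L, 9 ko L.
Parse left to right (heavy = foot alone; LL = one foot; stranded L unfooted): (ˈno.bu) spo (ˈbit) (ˈluk) li (ˈfrar) (ˈni.ko).
Foot heads: 1, 4, 5, 7, 8.
Primary stress on the rightmost head = syllable 8.
Primary stress: syllable 8 → no.bu.spo.bit.luk.li.frar.ˈni.ko.

8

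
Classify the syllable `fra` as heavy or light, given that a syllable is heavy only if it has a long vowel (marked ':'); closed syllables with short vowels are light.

light

`fra`: short vowel, open (no coda). Short vowel → light.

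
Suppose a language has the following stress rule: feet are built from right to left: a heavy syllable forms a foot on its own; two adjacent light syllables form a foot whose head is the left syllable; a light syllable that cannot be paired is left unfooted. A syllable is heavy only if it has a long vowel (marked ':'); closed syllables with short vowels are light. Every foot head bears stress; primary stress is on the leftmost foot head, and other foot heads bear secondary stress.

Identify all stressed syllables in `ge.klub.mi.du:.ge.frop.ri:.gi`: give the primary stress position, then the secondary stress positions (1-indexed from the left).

primary 2, secondary 4, 5, 7

Weights: 1 ge L, 2 klub L, 3 mi L, 4 du: H, 5 ge L, 6 frop L, 7 ri: H, 8 gi L.
Parse right to left (heavy = foot alone; LL = one foot; stranded L unfooted): ge (ˈklub.mi) (ˈdu:) (ˈge.frop) (ˈri:) gi.
Foot heads: 2, 4, 5, 7.
Primary stress on the leftmost head = syllable 2.
Secondary stress on 4, 5, 7: ge.ˈklub.mi.ˌdu:.ˌge.frop.ˌri:.gi.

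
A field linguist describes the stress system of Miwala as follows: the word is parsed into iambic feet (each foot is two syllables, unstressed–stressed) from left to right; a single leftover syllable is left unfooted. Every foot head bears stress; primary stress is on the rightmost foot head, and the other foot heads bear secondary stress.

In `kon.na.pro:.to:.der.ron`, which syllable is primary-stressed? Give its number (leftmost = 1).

6

Parse left to right into iambic (σˈσ) feet: (kon.ˈna) (pro:.ˈto:) (der.ˈron).
Foot heads (stressed positions): 2, 4, 6.
End Rule Rightmost: primary stress on the rightmost head = syllable 6.
Primary stress: syllable 6 → kon.na.pro:.to:.der.ˈron.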